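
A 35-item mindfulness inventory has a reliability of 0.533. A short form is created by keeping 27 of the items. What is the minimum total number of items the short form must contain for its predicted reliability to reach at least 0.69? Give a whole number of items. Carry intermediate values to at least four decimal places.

69

First, r for the 27-item form: n = 27/35 = 0.7714, so r_27 = 0.7714·0.533/(1 + (0.7714 − 1)·0.533) = 0.4682
Length factor from the short form to reach 0.69: n' = 0.69(1 − 0.4682) / [0.4682(1 − 0.69)] ≈ 2.5282
Items = 2.5282 × 27 ≈ 68.26 → 69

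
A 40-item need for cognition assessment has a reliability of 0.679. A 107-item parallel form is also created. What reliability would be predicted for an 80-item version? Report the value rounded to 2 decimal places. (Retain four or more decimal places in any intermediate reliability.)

Only the ratio of lengths matters: n = 80/40 = 2.0000
r_{80} = n·r / (1 + (n − 1)·r) = 1.3580 / 1.6790 ≈ 0.8088

0.81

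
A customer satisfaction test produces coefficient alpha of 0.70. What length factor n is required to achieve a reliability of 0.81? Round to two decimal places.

1.83

Rearranging the Spearman-Brown formula for n,
n = r*(1 − r) / [ r (1 − r*) ]
n = 0.81(1 − 0.70) / [0.70(1 − 0.81)]
  = 0.2430 / 0.1330 = 1.8271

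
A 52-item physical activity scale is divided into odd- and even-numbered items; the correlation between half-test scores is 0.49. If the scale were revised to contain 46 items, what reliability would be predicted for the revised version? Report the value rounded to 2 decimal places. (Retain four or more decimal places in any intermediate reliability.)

0.63

Full-test reliability from the split-half r: r_full = 2(0.49)/(1 + 0.49) = 0.6577
Then adjust to 46 items: n = 46/52 = 0.8846
r_new = n·r_full / (1 + (n − 1)·r_full) = 0.5818 / 0.9241 ≈ 0.6296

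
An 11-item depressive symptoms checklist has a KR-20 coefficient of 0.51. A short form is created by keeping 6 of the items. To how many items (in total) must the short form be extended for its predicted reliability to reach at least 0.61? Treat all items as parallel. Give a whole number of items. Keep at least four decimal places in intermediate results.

Short-form reliability: n = 6/11 = 0.5455; r_6 = n·r/(1+(n−1)r) ≈ 0.3621
Length factor from the short form to reach 0.61: n' = 0.61(1 − 0.3621) / [0.3621(1 − 0.61)] ≈ 2.7554
Items = 2.7554 × 6 ≈ 16.53 → 17

17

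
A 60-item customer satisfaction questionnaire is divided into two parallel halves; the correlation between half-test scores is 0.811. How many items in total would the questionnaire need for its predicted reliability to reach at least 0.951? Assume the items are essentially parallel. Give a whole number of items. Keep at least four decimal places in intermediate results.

r_full = 2(0.811)/(1 + 0.811) = 0.8956
Solve Spearman-Brown for n: n = 0.951(1 − 0.8956) / [0.8956(1 − 0.951)] = 2.2624
Items = 2.2624 × 60 ≈ 135.74 → 136

136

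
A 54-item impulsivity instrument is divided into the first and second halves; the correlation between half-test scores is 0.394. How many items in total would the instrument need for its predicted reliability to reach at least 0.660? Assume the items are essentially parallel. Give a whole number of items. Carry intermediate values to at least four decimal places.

81

r_full = 2(0.394)/(1 + 0.394) = 0.5653
Solve Spearman-Brown for n: n = 0.660(1 − 0.5653) / [0.5653(1 − 0.660)] = 1.4927
Items = 1.4927 × 54 ≈ 80.61 → 81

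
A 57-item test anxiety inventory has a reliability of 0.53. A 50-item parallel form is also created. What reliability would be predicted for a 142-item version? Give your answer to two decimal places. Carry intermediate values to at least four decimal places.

The 50-item form is not needed; work directly from the 57-item form with n = 142/57 = 2.4912.
r_{142} = n·r / (1 + (n − 1)·r) = 1.3203 / 1.7903 ≈ 0.7375

0.74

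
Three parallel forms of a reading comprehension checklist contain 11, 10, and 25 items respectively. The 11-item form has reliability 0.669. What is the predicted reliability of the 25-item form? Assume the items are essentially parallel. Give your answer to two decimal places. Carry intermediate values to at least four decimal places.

0.82

Only the ratio of lengths matters: n = 25/11 = 2.2727
r_{25} = n·r / (1 + (n − 1)·r) = 1.5204 / 1.8514 ≈ 0.8212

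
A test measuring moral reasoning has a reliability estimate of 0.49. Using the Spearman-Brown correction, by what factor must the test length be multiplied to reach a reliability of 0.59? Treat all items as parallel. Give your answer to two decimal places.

1.50

Rearranging the Spearman-Brown formula for n,
n = r*(1 − r) / [ r (1 − r*) ]
n = 0.59 × (1 − 0.49) / [ 0.49 × (1 − 0.59) ]
  = 0.3009 / 0.2009 = 1.4978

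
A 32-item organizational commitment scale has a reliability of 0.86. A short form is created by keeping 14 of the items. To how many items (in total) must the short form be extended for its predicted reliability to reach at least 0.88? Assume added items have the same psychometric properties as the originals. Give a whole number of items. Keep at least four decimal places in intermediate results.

39

Short-form reliability: n = 14/32 = 0.4375; r_14 = n·r/(1+(n−1)r) ≈ 0.7288
Then solve for n' with r_old = 0.7288, r_target = 0.88: n' = 0.88(1 − 0.7288)/[0.7288(1 − 0.88)] = 2.7289
Items = 2.7289 × 14 ≈ 38.20 → 39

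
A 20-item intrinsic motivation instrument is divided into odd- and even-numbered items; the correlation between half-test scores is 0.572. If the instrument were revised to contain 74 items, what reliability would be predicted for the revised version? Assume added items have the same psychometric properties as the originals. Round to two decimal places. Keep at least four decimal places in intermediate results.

0.91

Full-test reliability from the split-half r: r_full = 2(0.572)/(1 + 0.572) = 0.7277
Length factor from 20 to 74 items: n = 74/20 = 3.7000
r_new = n·r_full / (1 + (n − 1)·r_full) = 2.6925 / 2.9648 ≈ 0.9082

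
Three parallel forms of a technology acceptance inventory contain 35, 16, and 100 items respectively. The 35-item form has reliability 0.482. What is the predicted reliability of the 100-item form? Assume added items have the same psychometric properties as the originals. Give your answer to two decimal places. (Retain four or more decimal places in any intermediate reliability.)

Only the ratio of lengths matters: n = 100/35 = 2.8571
r_{100} = n·r / (1 + (n − 1)·r) = 1.3771 / 1.8951 ≈ 0.7267

0.73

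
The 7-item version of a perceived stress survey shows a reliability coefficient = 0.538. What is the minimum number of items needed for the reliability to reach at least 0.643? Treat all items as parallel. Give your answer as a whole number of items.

11

n = 0.643(1 − 0.538) / [0.538(1 − 0.643)]
n = 0.297066 / 0.192066 ≈ 1.5467
So the test needs 1.5467 × 7 ≈ 10.83 items; rounding up, 11.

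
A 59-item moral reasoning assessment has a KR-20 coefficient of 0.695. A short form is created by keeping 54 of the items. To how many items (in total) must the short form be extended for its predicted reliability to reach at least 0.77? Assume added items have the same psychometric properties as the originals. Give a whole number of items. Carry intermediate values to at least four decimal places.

87

First, r for the 54-item form: n = 54/59 = 0.9153, so r_54 = 0.9153·0.695/(1 + (0.9153 − 1)·0.695) = 0.6759
Then solve for n' with r_old = 0.6759, r_target = 0.77: n' = 0.77(1 − 0.6759)/[0.6759(1 − 0.77)] = 1.6053
Total items = 1.6053 × 54 = 86.69, rounded up to 87.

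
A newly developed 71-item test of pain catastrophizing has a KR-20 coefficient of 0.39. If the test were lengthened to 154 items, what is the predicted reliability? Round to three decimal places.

The new length is 154/71 = 2.169 times the old.
Spearman-Brown: r_new = n·r / (1 + (n − 1)·r)
r_new = 2.169·0.39 / [1 + (2.169 − 1)·0.39]
     = 0.8459 / 1.4559 = 0.5810

0.581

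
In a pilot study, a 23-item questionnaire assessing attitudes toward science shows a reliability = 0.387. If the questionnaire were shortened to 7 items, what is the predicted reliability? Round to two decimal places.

0.16

n = 7/23 = 0.3043
By Spearman-Brown, r_new = n r / (1 + (n − 1) r).
r_new = 0.3043·0.387 / [1 + (0.3043 − 1)·0.387]
r_new = 0.1178 / 0.7308 ≈ 0.1612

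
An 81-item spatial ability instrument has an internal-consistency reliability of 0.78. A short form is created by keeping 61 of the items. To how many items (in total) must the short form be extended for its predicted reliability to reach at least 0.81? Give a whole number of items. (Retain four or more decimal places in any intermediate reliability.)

98

Short-form reliability: n = 61/81 = 0.7531; r_61 = n·r/(1+(n−1)r) ≈ 0.7275
Length factor from the short form to reach 0.81: n' = 0.81(1 − 0.7275) / [0.7275(1 − 0.81)] ≈ 1.5969
Items = 1.5969 × 61 ≈ 97.41 → 98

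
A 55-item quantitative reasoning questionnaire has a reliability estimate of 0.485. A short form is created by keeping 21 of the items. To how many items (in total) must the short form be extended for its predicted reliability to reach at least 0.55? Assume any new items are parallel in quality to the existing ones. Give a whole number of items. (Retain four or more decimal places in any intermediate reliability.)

Short-form reliability: n = 21/55 = 0.3818; r_21 = n·r/(1+(n−1)r) ≈ 0.2645
Length factor from the short form to reach 0.55: n' = 0.55(1 − 0.2645) / [0.2645(1 − 0.55)] ≈ 3.3987
Total items = 3.3987 × 21 = 71.37, rounded up to 72.

72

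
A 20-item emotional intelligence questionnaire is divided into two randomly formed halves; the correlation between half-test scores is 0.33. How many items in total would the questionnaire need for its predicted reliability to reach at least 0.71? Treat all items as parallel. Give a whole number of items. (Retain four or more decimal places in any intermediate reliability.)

50

r_full = 2(0.33)/(1 + 0.33) = 0.4962
Solve Spearman-Brown for n: n = 0.71(1 − 0.4962) / [0.4962(1 − 0.71)] = 2.4858
Required items = 2.4858 × 20 = 49.72, so 50 items.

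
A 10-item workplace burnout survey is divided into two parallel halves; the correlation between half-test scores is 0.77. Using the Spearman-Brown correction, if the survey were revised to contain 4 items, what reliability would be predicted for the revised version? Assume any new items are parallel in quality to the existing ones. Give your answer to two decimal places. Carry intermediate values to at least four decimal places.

First correct the split-half correlation to full-test reliability: r_full = 2 × 0.77 / (1 + 0.77) ≈ 0.8701
Length factor from 10 to 4 items: n = 4/10 = 0.4000
r_new = n·r_full / (1 + (n − 1)·r_full) = 0.3480 / 0.4779 ≈ 0.7282

0.73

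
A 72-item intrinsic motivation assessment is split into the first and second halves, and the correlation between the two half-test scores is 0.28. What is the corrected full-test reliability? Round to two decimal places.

Each half is half the length of the full test, so the full test is n = 2 times a half.
r_full = 2r_hh / (1 + r_hh) = 2 × 0.28 / (1 + 0.28)
       = 0.5600 / 1.2800 = 0.4375

0.44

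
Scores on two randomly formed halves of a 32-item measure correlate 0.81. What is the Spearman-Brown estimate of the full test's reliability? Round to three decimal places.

0.895

r_full = 2(0.81) / (1 + 0.81)
r_full = 1.6200 / 1.8100 ≈ 0.8950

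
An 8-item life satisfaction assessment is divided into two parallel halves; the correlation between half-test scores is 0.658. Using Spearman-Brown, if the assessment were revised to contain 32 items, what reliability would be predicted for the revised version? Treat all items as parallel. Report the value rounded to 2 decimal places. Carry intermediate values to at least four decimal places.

First correct the split-half correlation to full-test reliability: r_full = 2 × 0.658 / (1 + 0.658) ≈ 0.7937
Length factor from 8 to 32 items: n = 32/8 = 4.0000
r_new = n·r_full / (1 + (n − 1)·r_full) = 3.1748 / 3.3811 ≈ 0.9390

0.94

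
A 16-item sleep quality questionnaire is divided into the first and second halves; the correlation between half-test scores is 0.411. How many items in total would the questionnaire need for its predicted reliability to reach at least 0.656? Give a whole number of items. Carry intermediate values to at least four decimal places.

22

r_full = 2(0.411)/(1 + 0.411) = 0.5826
n = r_tgt(1 − r_full) / [r_full(1 − r_tgt)] = 0.656 × 0.4174 / (0.5826 × 0.344) ≈ 1.3662
Items = 1.3662 × 16 ≈ 21.86 → 22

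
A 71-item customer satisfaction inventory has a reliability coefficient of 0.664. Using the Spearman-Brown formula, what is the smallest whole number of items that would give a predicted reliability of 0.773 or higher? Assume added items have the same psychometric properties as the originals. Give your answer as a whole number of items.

Invert Spearman-Brown to solve for n:
n = r*(1 − r) / [ r (1 − r*) ]
n = 0.773 × (1 − 0.664) / [ 0.664 × (1 − 0.773) ]
n = 0.259728 / 0.150728 ≈ 1.7232
So the test needs 1.7232 × 71 ≈ 122.35 items; rounding up, 123.

123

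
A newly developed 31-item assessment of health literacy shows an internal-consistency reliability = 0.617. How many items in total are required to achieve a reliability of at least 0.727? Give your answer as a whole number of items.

Invert Spearman-Brown to solve for n:
n = r*(1 − r) / [ r (1 − r*) ]
n = 0.727 × (1 − 0.617) / [ 0.617 × (1 − 0.727) ]
n = 0.278441 / 0.168441 ≈ 1.6530
Items needed = n × 31 = 1.6530 × 31 ≈ 51.24 → round up to 52

52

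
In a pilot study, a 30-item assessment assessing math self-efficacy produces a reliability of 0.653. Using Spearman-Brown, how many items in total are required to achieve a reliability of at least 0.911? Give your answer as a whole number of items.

164

n = 0.911 × (1 − 0.653) / [ 0.653 × (1 − 0.911) ]
  = 0.316117 / 0.058117 = 5.4393
5.4393 × 30 = 163.18 → 164 items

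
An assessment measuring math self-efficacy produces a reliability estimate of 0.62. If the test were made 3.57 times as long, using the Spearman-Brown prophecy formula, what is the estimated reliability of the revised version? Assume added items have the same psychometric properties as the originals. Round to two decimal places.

0.85

Apply the Spearman-Brown prophecy formula, r' = nr / [1 + (n − 1)r]:
r_new = 3.57·0.62 / [1 + (3.57 − 1)·0.62]
     = 2.2134 / 2.5934 = 0.8535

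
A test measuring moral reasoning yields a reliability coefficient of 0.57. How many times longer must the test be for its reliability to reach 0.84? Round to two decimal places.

3.96

Spearman-Brown solved for the length factor n:
n = r_target (1 − r_old) / [ r_old (1 − r_target) ]
n = 0.84 × (1 − 0.57) / [ 0.57 × (1 − 0.84) ]
n = 0.3612 / 0.0912 ≈ 3.9605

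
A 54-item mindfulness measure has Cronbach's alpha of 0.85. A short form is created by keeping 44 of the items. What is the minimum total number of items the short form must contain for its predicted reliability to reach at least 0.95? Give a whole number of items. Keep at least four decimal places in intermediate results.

First, r for the 44-item form: n = 44/54 = 0.8148, so r_44 = 0.8148·0.85/(1 + (0.8148 − 1)·0.85) = 0.8220
Length factor from the short form to reach 0.95: n' = 0.95(1 − 0.8220) / [0.8220(1 − 0.95)] ≈ 4.1144
Total items = 4.1144 × 44 = 181.03, rounded up to 182.

182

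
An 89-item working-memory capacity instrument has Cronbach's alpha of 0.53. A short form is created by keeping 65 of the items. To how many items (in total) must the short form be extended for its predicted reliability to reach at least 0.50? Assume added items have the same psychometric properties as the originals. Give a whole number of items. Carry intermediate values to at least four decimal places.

79

Short-form reliability: n = 65/89 = 0.7303; r_65 = n·r/(1+(n−1)r) ≈ 0.4516
Length factor from the short form to reach 0.50: n' = 0.50(1 − 0.4516) / [0.4516(1 − 0.50)] ≈ 1.2143
Total items = 1.2143 × 65 = 78.93, rounded up to 79.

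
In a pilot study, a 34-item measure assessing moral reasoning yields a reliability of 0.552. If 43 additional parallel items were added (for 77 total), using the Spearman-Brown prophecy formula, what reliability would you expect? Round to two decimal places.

The new length is 77/34 = 2.2647 times the old.
By Spearman-Brown, r_new = n r / (1 + (n − 1) r).
r_new = (2.2647 × 0.552) / (1 + (2.2647 − 1) × 0.552)
     = 1.2501 / 1.6981 = 0.7362

0.74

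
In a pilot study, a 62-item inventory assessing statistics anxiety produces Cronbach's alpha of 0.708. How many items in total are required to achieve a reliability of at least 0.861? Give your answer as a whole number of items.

159

Rearranging the Spearman-Brown formula for n,
n = r_target (1 − r_old) / [ r_old (1 − r_target) ]
n = [0.861 × 0.292] / [0.708 × 0.139]
  = 0.251412 / 0.098412 = 2.5547
2.5547 × 62 = 158.39 → 159 items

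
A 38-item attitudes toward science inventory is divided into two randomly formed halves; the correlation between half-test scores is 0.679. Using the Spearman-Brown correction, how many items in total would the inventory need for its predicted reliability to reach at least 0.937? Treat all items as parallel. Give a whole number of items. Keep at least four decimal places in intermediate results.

134

r_full = 2(0.679)/(1 + 0.679) = 0.8088
Solve Spearman-Brown for n: n = 0.937(1 − 0.8088) / [0.8088(1 − 0.937)] = 3.5160
Required items = 3.5160 × 38 = 133.61, so 134 items.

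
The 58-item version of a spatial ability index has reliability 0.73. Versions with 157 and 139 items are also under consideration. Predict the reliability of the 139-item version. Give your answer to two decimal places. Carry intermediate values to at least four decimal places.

0.87

Only the ratio of lengths matters: n = 139/58 = 2.3966
r_{139} = n·r / (1 + (n − 1)·r) = 1.7495 / 2.0195 ≈ 0.8663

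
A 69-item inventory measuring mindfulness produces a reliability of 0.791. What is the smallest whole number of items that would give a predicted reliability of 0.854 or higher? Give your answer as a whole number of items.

107

Invert Spearman-Brown to solve for n:
n = r*(1 − r) / [ r (1 − r*) ]
n = [0.854 × 0.209] / [0.791 × 0.146]
  = 0.178486 / 0.115486 = 1.5455
So the test needs 1.5455 × 69 ≈ 106.64 items; rounding up, 107.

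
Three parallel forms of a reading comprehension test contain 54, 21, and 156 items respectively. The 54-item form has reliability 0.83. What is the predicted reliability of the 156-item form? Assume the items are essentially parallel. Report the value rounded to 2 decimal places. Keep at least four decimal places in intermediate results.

0.93

The 21-item form is not needed; work directly from the 54-item form with n = 156/54 = 2.8889.
r_{156} = n·r / (1 + (n − 1)·r) = 2.3978 / 2.5678 ≈ 0.9338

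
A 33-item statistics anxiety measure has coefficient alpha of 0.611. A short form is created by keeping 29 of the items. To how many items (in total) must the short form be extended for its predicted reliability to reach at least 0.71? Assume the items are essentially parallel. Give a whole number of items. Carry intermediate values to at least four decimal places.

First, r for the 29-item form: n = 29/33 = 0.8788, so r_29 = 0.8788·0.611/(1 + (0.8788 − 1)·0.611) = 0.5799
Then solve for n' with r_old = 0.5799, r_target = 0.71: n' = 0.71(1 − 0.5799)/[0.5799(1 − 0.71)] = 1.7736
Items = 1.7736 × 29 ≈ 51.43 → 52

52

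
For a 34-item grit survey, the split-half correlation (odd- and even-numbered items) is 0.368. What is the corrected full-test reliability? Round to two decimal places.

0.54

Apply the Spearman-Brown correction with n = 2:
r_full = 2r_hh / (1 + r_hh) = 2 × 0.368 / (1 + 0.368)
       = 0.7360 / 1.3680 = 0.5380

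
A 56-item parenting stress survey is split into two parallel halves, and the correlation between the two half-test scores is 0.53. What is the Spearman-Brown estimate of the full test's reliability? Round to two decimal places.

Apply the Spearman-Brown correction with n = 2:
r_full = 2(0.53) / (1 + 0.53)
r_full = 1.0600 / 1.5300 ≈ 0.6928

0.69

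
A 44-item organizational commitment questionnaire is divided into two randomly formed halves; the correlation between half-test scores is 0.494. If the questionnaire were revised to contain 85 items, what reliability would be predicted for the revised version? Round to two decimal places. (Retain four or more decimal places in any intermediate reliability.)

0.79

Full-test reliability from the split-half r: r_full = 2(0.494)/(1 + 0.494) = 0.6613
Length factor from 44 to 85 items: n = 85/44 = 1.9318
r_new = n·r_full / (1 + (n − 1)·r_full) = 1.2775 / 1.6162 ≈ 0.7904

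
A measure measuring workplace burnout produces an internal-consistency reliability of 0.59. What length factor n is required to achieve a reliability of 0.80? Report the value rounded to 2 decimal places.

Spearman-Brown solved for the length factor n:
n = r*(1 − r) / [ r (1 − r*) ]
n = 0.80(1 − 0.59) / [0.59(1 − 0.80)]
  = 0.3280 / 0.1180 = 2.7797

2.78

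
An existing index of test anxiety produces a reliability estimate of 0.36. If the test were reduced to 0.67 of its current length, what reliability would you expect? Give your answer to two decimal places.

By Spearman-Brown, r_new = n r / (1 + (n − 1) r).
r_new = 0.67·0.36 / [1 + (0.67 − 1)·0.36]
     = 0.2412 / 0.8812 = 0.2737

0.27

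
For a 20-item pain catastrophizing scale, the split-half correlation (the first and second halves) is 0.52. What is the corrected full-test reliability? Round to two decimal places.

0.68

Apply the Spearman-Brown correction with n = 2:
r_full = 2(0.52) / (1 + 0.52)
       = 1.0400 / 1.5200 = 0.6842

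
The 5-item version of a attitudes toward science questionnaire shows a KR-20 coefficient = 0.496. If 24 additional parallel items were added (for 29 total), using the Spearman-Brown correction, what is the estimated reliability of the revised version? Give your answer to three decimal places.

0.851

The new length is 29/5 = 5.8 times the old.
Spearman-Brown: r_new = n·r / (1 + (n − 1)·r)
r_new = 5.8·0.496 / [1 + (5.8 − 1)·0.496]
     = 2.8768 / 3.3808 = 0.8509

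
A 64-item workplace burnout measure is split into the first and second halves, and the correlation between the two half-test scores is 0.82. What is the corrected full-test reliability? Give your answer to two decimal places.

The full test is twice the length of either half (n = 2).
r_full = 2(0.82) / (1 + 0.82)
r_full = 1.6400 / 1.8200 ≈ 0.9011

0.90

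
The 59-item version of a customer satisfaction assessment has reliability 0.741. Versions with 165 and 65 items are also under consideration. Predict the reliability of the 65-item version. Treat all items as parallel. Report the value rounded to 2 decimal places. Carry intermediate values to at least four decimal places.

Only the ratio of lengths matters: n = 65/59 = 1.1017
r_{65} = n·r / (1 + (n − 1)·r) = 0.8164 / 1.0754 ≈ 0.7592

0.76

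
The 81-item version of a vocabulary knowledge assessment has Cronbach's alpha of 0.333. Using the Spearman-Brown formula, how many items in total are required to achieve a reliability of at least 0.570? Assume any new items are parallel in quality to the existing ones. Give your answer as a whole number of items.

Rearranging the Spearman-Brown formula for n,
n = r*(1 − r) / [ r (1 − r*) ]
n = [0.570 × 0.667] / [0.333 × 0.430]
n = 0.380190 / 0.143190 ≈ 2.6551
So the test needs 2.6551 × 81 ≈ 215.06 items; rounding up, 216.

216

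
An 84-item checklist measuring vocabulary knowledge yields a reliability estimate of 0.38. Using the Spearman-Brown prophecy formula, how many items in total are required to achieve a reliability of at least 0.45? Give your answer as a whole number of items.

113

n = [0.45 × 0.62] / [0.38 × 0.55]
n = 0.2790 / 0.2090 ≈ 1.3349
1.3349 × 84 = 112.13 → 113 items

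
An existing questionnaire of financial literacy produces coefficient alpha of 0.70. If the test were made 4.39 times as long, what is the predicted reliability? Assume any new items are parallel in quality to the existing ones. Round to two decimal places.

0.91

By Spearman-Brown, r_new = n r / (1 + (n − 1) r).
r_new = 4.39·0.70 / [1 + (4.39 − 1)·0.70]
r_new = 3.0730 / 3.3730 ≈ 0.9111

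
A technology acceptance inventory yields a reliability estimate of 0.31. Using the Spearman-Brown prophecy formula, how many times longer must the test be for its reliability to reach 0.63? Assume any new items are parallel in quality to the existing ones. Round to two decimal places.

3.79

n = [0.63 × 0.69] / [0.31 × 0.37]
n = 0.4347 / 0.1147 ≈ 3.7899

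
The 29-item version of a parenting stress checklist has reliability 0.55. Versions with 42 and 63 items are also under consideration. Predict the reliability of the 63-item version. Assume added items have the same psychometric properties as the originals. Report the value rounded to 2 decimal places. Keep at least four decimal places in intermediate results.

The 42-item form is not needed; work directly from the 29-item form with n = 63/29 = 2.1724.
r_{63} = n·r / (1 + (n − 1)·r) = 1.1948 / 1.6448 ≈ 0.7264

0.73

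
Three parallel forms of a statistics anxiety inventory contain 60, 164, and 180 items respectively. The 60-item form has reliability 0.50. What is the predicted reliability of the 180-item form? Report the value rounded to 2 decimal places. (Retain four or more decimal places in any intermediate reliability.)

The 164-item form is not needed; work directly from the 60-item form with n = 180/60 = 3.0000.
r_{180} = n·r / (1 + (n − 1)·r) = 1.5000 / 2.0000 ≈ 0.7500

0.75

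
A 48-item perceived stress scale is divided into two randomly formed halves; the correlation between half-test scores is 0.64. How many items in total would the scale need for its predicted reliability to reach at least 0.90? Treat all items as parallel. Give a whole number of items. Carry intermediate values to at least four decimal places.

122

Corrected full-test reliability: r_full = 2 × 0.64 / (1 + 0.64) ≈ 0.7805
Solve Spearman-Brown for n: n = 0.90(1 − 0.7805) / [0.7805(1 − 0.90)] = 2.5311
Required items = 2.5311 × 48 = 121.49, so 122 items.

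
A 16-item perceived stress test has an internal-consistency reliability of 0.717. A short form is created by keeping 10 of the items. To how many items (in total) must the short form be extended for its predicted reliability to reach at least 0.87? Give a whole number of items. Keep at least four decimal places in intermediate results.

43

First, r for the 10-item form: n = 10/16 = 0.6250, so r_10 = 0.6250·0.717/(1 + (0.6250 − 1)·0.717) = 0.6129
Length factor from the short form to reach 0.87: n' = 0.87(1 − 0.6129) / [0.6129(1 − 0.87)] ≈ 4.2268
Total items = 4.2268 × 10 = 42.27, rounded up to 43.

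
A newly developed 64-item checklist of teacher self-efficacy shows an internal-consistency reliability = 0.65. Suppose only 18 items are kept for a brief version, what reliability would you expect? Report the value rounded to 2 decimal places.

n = 18/64 = 0.2812
Apply the Spearman-Brown prophecy formula, r' = nr / [1 + (n − 1)r]:
r_new = (0.2812 × 0.65) / (1 + (0.2812 − 1) × 0.65)
r_new = 0.1828 / 0.5328 ≈ 0.3431

0.34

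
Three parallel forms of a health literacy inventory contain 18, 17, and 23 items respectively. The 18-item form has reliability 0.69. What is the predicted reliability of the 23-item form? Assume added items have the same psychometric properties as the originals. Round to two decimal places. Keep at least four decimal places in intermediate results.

0.74

The 17-item form is not needed; work directly from the 18-item form with n = 23/18 = 1.2778.
r_{23} = n·r / (1 + (n − 1)·r) = 0.8817 / 1.1917 ≈ 0.7399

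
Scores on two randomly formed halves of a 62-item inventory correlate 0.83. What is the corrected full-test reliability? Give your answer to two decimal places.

Each half is half the length of the full test, so the full test is n = 2 times a half.
r_full = 2r_hh / (1 + r_hh) = 2 × 0.83 / (1 + 0.83)
r_full = 1.6600 / 1.8300 ≈ 0.9071

0.91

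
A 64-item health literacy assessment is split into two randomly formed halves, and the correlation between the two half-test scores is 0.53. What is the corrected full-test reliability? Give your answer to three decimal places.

Each half is half the length of the full test, so the full test is n = 2 times a half.
r_full = 2r_hh / (1 + r_hh) = 2 × 0.53 / (1 + 0.53)
       = 1.0600 / 1.5300 = 0.6928

0.693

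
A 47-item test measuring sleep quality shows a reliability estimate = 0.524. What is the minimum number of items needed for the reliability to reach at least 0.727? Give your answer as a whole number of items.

114

n = 0.727 × (1 − 0.524) / [ 0.524 × (1 − 0.727) ]
n = 0.346052 / 0.143052 ≈ 2.4191
2.4191 × 47 = 113.70 → 114 items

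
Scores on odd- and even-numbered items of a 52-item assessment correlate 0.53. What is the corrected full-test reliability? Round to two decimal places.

Each half is half the length of the full test, so the full test is n = 2 times a half.
r_full = 2r_hh / (1 + r_hh) = 2 × 0.53 / (1 + 0.53)
       = 1.0600 / 1.5300 = 0.6928

0.69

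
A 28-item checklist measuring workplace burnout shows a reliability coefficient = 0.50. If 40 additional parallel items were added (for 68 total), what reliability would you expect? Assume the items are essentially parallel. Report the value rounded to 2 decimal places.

n = 68/28 = 2.4286
r_new = 2.4286·0.50 / [1 + (2.4286 − 1)·0.50]
     = 1.2143 / 1.7143 = 0.7083

0.71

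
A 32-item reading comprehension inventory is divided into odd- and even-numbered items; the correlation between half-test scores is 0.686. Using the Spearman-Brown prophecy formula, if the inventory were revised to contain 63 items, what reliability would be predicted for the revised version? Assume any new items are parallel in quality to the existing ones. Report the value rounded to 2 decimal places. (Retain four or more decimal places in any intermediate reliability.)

0.90

Full-test reliability from the split-half r: r_full = 2(0.686)/(1 + 0.686) = 0.8138
Length factor from 32 to 63 items: n = 63/32 = 1.9688
r_new = n·r_full / (1 + (n − 1)·r_full) = 1.6022 / 1.7884 ≈ 0.8959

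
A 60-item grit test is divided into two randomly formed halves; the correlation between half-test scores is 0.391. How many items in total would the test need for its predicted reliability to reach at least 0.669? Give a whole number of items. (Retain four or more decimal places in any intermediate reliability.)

r_full = 2(0.391)/(1 + 0.391) = 0.5622
n = r_tgt(1 − r_full) / [r_full(1 − r_tgt)] = 0.669 × 0.4378 / (0.5622 × 0.331) ≈ 1.5739
Required items = 1.5739 × 60 = 94.43, so 95 items.

95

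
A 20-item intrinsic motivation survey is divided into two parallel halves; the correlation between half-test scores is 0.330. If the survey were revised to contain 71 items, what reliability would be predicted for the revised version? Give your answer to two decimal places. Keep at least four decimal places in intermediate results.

0.78

First correct the split-half correlation to full-test reliability: r_full = 2 × 0.330 / (1 + 0.330) ≈ 0.4962
Then adjust to 71 items: n = 71/20 = 3.5500
r_new = n·r_full / (1 + (n − 1)·r_full) = 1.7615 / 2.2653 ≈ 0.7776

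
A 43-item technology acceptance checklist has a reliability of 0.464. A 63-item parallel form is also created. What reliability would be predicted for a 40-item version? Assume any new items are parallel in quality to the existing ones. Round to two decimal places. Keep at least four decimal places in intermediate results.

The 63-item form is not needed; work directly from the 43-item form with n = 40/43 = 0.9302.
r_{40} = n·r / (1 + (n − 1)·r) = 0.4316 / 0.9676 ≈ 0.4461

0.45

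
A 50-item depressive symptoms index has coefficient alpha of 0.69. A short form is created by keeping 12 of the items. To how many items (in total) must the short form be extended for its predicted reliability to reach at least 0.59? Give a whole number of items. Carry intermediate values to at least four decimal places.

Short-form reliability: n = 12/50 = 0.2400; r_12 = n·r/(1+(n−1)r) ≈ 0.3482
Then solve for n' with r_old = 0.3482, r_target = 0.59: n' = 0.59(1 − 0.3482)/[0.3482(1 − 0.59)] = 2.6937
Items = 2.6937 × 12 ≈ 32.32 → 33

33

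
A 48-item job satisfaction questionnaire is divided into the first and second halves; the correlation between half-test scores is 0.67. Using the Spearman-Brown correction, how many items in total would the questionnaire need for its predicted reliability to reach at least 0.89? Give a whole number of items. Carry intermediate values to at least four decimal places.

96

Corrected full-test reliability: r_full = 2 × 0.67 / (1 + 0.67) ≈ 0.8024
n = r_tgt(1 − r_full) / [r_full(1 − r_tgt)] = 0.89 × 0.1976 / (0.8024 × 0.11) ≈ 1.9925
Items = 1.9925 × 48 ≈ 95.64 → 96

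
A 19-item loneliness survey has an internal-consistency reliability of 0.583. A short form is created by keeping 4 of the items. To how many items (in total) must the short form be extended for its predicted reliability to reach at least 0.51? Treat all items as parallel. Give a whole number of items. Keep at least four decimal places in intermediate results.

15

Short-form reliability: n = 4/19 = 0.2105; r_4 = n·r/(1+(n−1)r) ≈ 0.2274
Length factor from the short form to reach 0.51: n' = 0.51(1 − 0.2274) / [0.2274(1 − 0.51)] ≈ 3.5362
Items = 3.5362 × 4 ≈ 14.14 → 15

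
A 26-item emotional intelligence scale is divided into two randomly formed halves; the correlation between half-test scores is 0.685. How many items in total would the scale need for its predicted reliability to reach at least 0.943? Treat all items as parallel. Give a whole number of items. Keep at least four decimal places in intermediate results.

99

Corrected full-test reliability: r_full = 2 × 0.685 / (1 + 0.685) ≈ 0.8131
Solve Spearman-Brown for n: n = 0.943(1 − 0.8131) / [0.8131(1 − 0.943)] = 3.8028
Items = 3.8028 × 26 ≈ 98.87 → 99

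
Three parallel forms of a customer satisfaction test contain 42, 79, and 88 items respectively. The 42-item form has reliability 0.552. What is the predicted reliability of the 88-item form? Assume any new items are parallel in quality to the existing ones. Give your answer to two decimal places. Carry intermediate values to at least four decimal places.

0.72

The 79-item form is not needed; work directly from the 42-item form with n = 88/42 = 2.0952.
r_{88} = n·r / (1 + (n − 1)·r) = 1.1566 / 1.6046 ≈ 0.7208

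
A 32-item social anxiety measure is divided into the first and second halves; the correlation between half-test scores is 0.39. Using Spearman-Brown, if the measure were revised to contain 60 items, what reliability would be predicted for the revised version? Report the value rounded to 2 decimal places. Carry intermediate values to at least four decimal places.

First correct the split-half correlation to full-test reliability: r_full = 2 × 0.39 / (1 + 0.39) ≈ 0.5612
Length factor from 32 to 60 items: n = 60/32 = 1.8750
r_new = n·r_full / (1 + (n − 1)·r_full) = 1.0523 / 1.4910 ≈ 0.7058

0.71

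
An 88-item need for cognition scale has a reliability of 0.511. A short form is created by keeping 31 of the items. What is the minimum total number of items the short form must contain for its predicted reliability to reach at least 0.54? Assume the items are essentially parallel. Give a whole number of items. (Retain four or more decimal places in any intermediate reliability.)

Short-form reliability: n = 31/88 = 0.3523; r_31 = n·r/(1+(n−1)r) ≈ 0.2691
Then solve for n' with r_old = 0.2691, r_target = 0.54: n' = 0.54(1 − 0.2691)/[0.2691(1 − 0.54)] = 3.1885
Items = 3.1885 × 31 ≈ 98.84 → 99

99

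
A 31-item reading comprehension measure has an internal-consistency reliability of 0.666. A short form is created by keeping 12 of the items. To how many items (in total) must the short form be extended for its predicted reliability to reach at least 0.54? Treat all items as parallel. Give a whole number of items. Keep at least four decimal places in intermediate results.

19

First, r for the 12-item form: n = 12/31 = 0.3871, so r_12 = 0.3871·0.666/(1 + (0.3871 − 1)·0.666) = 0.4356
Then solve for n' with r_old = 0.4356, r_target = 0.54: n' = 0.54(1 − 0.4356)/[0.4356(1 − 0.54)] = 1.5210
Total items = 1.5210 × 12 = 18.25, rounded up to 19.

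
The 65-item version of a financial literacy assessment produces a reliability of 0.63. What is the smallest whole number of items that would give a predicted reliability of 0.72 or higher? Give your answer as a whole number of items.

Rearranging the Spearman-Brown formula for n,
n = r*(1 − r) / [ r (1 − r*) ]
n = [0.72 × 0.37] / [0.63 × 0.28]
n = 0.2664 / 0.1764 ≈ 1.5102
So the test needs 1.5102 × 65 ≈ 98.16 items; rounding up, 99.

99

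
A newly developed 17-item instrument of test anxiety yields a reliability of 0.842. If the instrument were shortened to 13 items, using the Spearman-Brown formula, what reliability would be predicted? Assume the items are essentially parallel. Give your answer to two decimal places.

n = 13/17 = 0.7647
Spearman-Brown: r_new = n·r / (1 + (n − 1)·r)
r_new = (0.7647 × 0.842) / (1 + (0.7647 − 1) × 0.842)
r_new = 0.6439 / 0.8019 ≈ 0.8030

0.80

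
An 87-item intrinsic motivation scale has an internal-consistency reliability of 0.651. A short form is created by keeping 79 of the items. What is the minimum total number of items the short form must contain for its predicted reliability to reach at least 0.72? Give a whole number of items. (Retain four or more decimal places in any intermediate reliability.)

120

First, r for the 79-item form: n = 79/87 = 0.9080, so r_79 = 0.9080·0.651/(1 + (0.9080 − 1)·0.651) = 0.6288
Length factor from the short form to reach 0.72: n' = 0.72(1 − 0.6288) / [0.6288(1 − 0.72)] ≈ 1.5180
Items = 1.5180 × 79 ≈ 119.92 → 120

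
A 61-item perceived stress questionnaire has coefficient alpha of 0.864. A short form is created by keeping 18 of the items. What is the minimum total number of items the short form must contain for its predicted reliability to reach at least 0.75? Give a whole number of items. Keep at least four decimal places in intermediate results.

First, r for the 18-item form: n = 18/61 = 0.2951, so r_18 = 0.2951·0.864/(1 + (0.2951 − 1)·0.864) = 0.6521
Then solve for n' with r_old = 0.6521, r_target = 0.75: n' = 0.75(1 − 0.6521)/[0.6521(1 − 0.75)] = 1.6005
Items = 1.6005 × 18 ≈ 28.81 → 29

29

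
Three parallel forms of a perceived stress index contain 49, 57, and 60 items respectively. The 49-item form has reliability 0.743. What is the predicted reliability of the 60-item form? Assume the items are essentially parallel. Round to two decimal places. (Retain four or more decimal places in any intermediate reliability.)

0.78

Only the ratio of lengths matters: n = 60/49 = 1.2245
r_{60} = n·r / (1 + (n − 1)·r) = 0.9098 / 1.1668 ≈ 0.7797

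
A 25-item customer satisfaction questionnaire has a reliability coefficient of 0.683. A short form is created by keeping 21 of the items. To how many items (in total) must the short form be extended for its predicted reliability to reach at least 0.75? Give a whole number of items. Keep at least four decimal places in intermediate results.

First, r for the 21-item form: n = 21/25 = 0.8400, so r_21 = 0.8400·0.683/(1 + (0.8400 − 1)·0.683) = 0.6441
Then solve for n' with r_old = 0.6441, r_target = 0.75: n' = 0.75(1 − 0.6441)/[0.6441(1 − 0.75)] = 1.6577
Items = 1.6577 × 21 ≈ 34.81 → 35

35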